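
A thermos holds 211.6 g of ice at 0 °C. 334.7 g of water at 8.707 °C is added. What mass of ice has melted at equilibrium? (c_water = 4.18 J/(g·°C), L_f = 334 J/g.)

m_melted ≈ 36.5 g

Water can give up m c ΔT = 334.7×4.18×8.707 = 12181 J before reaching 0 °C.
Fully melting the ice requires m_ice L_f = 211.6×334 = 70674 J.
Since 12181 < 70674 J, not all the ice melts; equilibrium is at 0 °C.
m_melted×334 = 12181  ⇒  m_melted ≈ 36.47 g.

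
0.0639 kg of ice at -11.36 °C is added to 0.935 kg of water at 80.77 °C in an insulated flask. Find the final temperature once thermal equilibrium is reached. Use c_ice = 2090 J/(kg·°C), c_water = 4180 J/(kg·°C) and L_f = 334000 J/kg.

T_f ≈ 70.1 °C

Energy balance with sensible and latent terms:
warm ice to 0 °C: 0.0639·2090·(0 − (-11.36)) = 1517.1
  fusion: m_ice L_f = 0.0639·334000 = 21343
  warm the meltwater: 267.1 T
  water: 3908.3(T − 80.77)
4175.4 T = 315673 − 22860 = 292814
T ≈ 70.13 °C (positive, so assuming full melt was valid).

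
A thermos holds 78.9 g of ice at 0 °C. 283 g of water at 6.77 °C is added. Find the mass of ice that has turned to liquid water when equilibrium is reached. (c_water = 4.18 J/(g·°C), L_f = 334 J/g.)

m_melted ≈ 24 g

Heat available from the water dropping to 0 °C: 283×4.18×6.77 = 8008.5 J.
Fully melting the ice requires m_ice L_f = 78.9×334 = 26353 J.
Since 8008.5 < 26353 J, not all the ice melts; equilibrium is at 0 °C.
Mass melted = 8008.5/334 ≈ 23.98 g.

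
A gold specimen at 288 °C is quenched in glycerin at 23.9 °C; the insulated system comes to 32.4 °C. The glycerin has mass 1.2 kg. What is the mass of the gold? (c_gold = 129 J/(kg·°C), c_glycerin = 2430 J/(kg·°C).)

Heat lost by the gold = heat gained by the glycerin:
m×129×(288 − 32.4) = 1.2×2430×(32.4 − 23.9)
32972 m = 24786  ⇒  m ≈ 0.7517 kg

m ≈ 0.752 kg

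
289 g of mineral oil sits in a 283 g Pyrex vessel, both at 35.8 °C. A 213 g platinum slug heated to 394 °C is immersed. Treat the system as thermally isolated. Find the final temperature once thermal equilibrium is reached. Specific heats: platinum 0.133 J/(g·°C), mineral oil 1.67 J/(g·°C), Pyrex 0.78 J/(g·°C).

T_f ≈ 49.7 °C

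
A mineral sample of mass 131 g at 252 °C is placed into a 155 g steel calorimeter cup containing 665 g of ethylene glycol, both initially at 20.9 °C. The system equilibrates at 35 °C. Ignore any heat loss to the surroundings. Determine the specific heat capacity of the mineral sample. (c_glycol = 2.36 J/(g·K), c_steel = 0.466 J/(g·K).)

Net heat exchanged in the isolated system is zero:
131×c×(35 − 252) + 665×2.36×(35 − 20.9) + 155×0.466×(35 − 20.9) = 0
-28427 c = -23147
c = -23147/-28427 ≈ 0.8143 J/(g·K)

c ≈ 0.814 J/(g·K)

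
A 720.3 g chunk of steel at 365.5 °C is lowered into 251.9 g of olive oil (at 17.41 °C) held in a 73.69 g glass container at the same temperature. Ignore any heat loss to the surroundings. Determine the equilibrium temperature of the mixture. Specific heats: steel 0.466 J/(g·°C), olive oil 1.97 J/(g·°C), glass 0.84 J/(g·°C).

T_f ≈ 148.1 °C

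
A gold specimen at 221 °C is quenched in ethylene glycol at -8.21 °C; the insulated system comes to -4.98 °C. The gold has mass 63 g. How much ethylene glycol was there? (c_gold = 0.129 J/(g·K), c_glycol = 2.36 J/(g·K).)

m ≈ 241 g

Energy conservation, ΣQ = 0:
63×0.129×(-4.98 − 221) + m×2.36×(-4.98 − (-8.21)) = 0
7.623 m = 1836.5
m = 1836.5/7.623 ≈ 240.9 g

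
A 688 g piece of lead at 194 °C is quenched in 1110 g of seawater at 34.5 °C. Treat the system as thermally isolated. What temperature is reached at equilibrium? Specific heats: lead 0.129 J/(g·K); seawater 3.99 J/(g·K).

T_f ≈ 37.6 °C

|Q_lead| = |Q_seawater|:
688·0.129·(194 − T) = 1110·3.99·(T − 34.5)
88.75(194 − T) = 4428.9(T − 34.5)
4517.7 T = 170015  ⇒  T ≈ 37.63 °C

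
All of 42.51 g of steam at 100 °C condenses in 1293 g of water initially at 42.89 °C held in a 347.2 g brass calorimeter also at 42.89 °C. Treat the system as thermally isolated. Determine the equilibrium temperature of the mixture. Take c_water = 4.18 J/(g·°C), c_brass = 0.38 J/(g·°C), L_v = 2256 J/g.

T_f ≈ 61.4 °C

Sum of m c ΔT and latent-heat terms is zero:
condense steam: −42.51×2256 = −95903; condensed water 100 °C→T: 177.69(T − 100); original water: 5404.7(T − 42.89); brass cup: 347.2×0.38×(T − 42.89) = 131.94(T − 42.89)
5714.4 T = 95903 + 17769 + 237468 = 351140
T ≈ 61.45 °C, under the boiling point, so the assumption holds.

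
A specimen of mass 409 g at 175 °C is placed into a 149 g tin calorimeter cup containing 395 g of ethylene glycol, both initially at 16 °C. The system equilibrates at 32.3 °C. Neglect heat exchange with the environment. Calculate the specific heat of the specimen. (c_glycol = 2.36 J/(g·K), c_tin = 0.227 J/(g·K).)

Energy conservation, ΣQ = 0:
409·c·(32.3 − 175) + 395·2.36·(32.3 − 16) + 149·0.227·(32.3 − 16) = 0
-58364 c = -15746
c = -15746/-58364 ≈ 0.2698 J/(g·K)

c ≈ 0.27 J/(g·K)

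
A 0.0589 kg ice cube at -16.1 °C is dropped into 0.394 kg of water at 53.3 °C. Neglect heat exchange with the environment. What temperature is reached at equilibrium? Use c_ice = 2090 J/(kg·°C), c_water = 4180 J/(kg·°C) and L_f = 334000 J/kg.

T_f ≈ 34.9 °C

Energy conservation, ΣQ = 0:
ice -16.1→0 °C: 0.0589·2090·16.1 = 1981.9; fusion: m_ice L_f = 0.0589·334000 = 19673; meltwater 0→T: 0.0589·4180·T = 246.2 T; water: 1646.9(T − 53.3)
1893.1 T = 87781 − 21655 = 66126
T ≈ 34.93 °C — above 0 °C, consistent with complete melting.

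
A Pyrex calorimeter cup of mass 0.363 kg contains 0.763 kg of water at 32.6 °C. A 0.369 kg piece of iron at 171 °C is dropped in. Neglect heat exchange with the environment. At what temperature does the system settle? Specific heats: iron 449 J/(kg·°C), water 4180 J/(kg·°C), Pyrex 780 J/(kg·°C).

T_f ≈ 38.9 °C

T_f = Σ m_i c_i T_i / Σ m_i c_i:
T_f = (165.68·171 + 3189.3·32.6 + 283.14·32.6) / (165.68 + 3189.3 + 283.14)
    = 141534 / 3638.2 ≈ 38.90 °C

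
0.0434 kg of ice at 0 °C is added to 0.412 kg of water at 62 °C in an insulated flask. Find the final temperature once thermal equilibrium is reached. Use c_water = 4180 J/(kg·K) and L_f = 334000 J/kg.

T_f ≈ 48.5 °C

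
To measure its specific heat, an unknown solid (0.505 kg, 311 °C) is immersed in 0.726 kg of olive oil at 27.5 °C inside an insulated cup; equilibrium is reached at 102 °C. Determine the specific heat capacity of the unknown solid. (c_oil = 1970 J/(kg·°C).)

m_s c (T_s − T_f) = m_oil c_oil (T_f − T_0):
0.505·c·(311 − 102) = 0.726·1970·(102 − 27.5)
105.55 c = 106551  ⇒  c ≈ 1010 J/(kg·°C)

c ≈ 1010 J/(kg·°C)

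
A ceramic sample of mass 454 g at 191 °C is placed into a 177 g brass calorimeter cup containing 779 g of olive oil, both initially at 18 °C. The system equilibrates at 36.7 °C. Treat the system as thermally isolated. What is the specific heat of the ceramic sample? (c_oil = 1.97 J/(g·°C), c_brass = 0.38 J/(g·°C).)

c ≈ 0.428 J/(g·°C)

Net heat exchanged in the isolated system is zero:
454×c×(36.7 − 191) + 779×1.97×(36.7 − 18) + 177×0.38×(36.7 − 18) = 0
-70052 c = -29955
c = -29955/-70052 ≈ 0.4276 J/(g·°C)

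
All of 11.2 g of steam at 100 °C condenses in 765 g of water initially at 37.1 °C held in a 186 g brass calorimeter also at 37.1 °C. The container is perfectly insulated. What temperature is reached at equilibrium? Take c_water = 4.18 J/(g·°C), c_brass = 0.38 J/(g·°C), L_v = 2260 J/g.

T_f ≈ 45.6 °C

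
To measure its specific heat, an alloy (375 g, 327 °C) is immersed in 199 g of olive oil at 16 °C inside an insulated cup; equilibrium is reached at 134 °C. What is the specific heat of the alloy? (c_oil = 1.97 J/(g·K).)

m_s c (T_s − T_f) = m_oil c_oil (T_f − T_0):
375·c·(327 − 134) = 199·1.97·(134 − 16)
72375 c = 46260  ⇒  c ≈ 0.6392 J/(g·K)

c ≈ 0.639 J/(g·K)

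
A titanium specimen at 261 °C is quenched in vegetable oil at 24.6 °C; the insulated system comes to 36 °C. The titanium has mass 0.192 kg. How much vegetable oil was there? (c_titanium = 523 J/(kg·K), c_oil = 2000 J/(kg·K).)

m ≈ 0.991 kg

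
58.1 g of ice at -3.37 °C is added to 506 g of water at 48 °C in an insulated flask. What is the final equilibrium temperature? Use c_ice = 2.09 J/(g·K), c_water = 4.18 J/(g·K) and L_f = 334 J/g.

T_f ≈ 34.7 °C

Let T be the final temperature. ΣQ_i = 0:
ice -3.37→0 °C: 58.1·2.09·3.37 = 409.22
  latent heat to melt: 58.1·334 = 19405
  warm the meltwater: 242.86 T
  water cools: 506·4.18·(T − 48) = 2115.1(T − 48)
2357.9 T = 101524 − 19815 = 81709
T ≈ 34.65 °C (positive, so assuming full melt was valid).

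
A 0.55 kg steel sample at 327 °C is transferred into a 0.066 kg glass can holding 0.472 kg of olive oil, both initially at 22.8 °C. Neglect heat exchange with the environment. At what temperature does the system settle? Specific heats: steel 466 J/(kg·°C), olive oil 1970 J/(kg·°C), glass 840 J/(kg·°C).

Conservation of energy gives ΣQ = 0:
0.55×466×(T − 327) + 0.472×1970×(T − 22.8) + 0.066×840×(T − 22.8) = 0
256.3(T − 327) + 929.84(T − 22.8) + 55.44(T − 22.8) = 0
1241.6 T = 106274
T = 106274/1241.6 ≈ 85.60 °C

T_f ≈ 85.6 °C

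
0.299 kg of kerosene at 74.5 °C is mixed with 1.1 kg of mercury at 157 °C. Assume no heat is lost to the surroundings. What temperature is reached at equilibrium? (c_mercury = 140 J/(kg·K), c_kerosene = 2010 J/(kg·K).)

Let T be the final temperature. ΣQ_i = 0:
1.1*140*(T − 157) + 0.299*2010*(T − 74.5) = 0
154(T − 157) + 600.99(T − 74.5) = 0
754.99 T = 68952
T = 68952 / 754.99 = 91.3 °C

T_f ≈ 91.3 °C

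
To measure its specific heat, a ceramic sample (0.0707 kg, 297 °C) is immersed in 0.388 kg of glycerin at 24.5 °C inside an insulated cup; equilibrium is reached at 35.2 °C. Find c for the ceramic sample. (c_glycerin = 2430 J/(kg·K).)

c ≈ 545 J/(kg·K)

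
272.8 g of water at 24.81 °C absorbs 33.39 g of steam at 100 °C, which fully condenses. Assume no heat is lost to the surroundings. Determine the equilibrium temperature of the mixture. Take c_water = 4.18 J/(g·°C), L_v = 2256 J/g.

Net heat exchanged in the isolated system is zero:
steam→water at 100 °C releases m L_v = 33.39·2256 = 75328; condensate cools 100→T: 33.39·4.18·(T − 100) = 139.57(T − 100); original water: 1140.3(T − 24.81)
1279.9 T = 75328 + 13957 + 28291 = 117576
T ≈ 91.87 °C (< 100 °C, so full condensation is consistent).

T_f ≈ 91.9 °C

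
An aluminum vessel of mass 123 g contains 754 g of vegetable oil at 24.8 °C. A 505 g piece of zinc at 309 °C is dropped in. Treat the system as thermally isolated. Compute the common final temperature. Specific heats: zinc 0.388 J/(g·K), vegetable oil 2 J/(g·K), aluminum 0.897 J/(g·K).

Let T be the final temperature. ΣQ_i = 0:
505*0.388*(T − 309) + 754*2*(T − 24.8) + 123*0.897*(T − 24.8) = 0
1814.3 T = 100680
T = 100680/1814.3 ≈ 55.49 °C

T_f ≈ 55.5 °C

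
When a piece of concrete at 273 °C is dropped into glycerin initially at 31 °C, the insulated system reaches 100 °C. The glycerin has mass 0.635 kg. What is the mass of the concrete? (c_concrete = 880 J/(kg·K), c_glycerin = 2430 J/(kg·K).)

m ≈ 0.699 kg

Heat lost by the concrete = heat gained by the glycerin:
m·880·(273 − 100) = 0.635·2430·(100 − 31)
152240 m = 106470  ⇒  m ≈ 0.6994 kg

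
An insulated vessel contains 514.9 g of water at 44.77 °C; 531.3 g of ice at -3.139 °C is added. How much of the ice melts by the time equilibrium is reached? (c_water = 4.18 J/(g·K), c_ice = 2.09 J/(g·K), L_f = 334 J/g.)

m_melted ≈ 278 g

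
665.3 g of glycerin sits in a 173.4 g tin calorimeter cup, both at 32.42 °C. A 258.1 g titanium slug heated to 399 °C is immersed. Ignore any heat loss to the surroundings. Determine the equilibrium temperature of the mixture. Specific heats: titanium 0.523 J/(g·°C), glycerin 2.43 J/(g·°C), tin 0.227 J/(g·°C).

Net heat exchanged in the isolated system is zero:
258.1×0.523×(T − 399) + 665.3×2.43×(T − 32.42) + 173.4×0.227×(T − 32.42) = 0
134.99(T − 399) + 1616.7(T − 32.42) + 39.36(T − 32.42) = 0
1791 T = 107548
T = 107548/1791 ≈ 60.05 °C

T_f ≈ 60.0 °C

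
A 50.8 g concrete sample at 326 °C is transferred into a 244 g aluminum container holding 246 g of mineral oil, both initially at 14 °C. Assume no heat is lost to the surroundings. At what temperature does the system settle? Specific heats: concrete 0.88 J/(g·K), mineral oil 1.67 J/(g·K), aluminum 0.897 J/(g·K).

T_f ≈ 34.7 °C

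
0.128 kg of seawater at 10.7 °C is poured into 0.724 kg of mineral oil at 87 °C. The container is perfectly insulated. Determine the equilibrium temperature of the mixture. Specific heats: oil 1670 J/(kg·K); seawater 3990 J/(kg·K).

T_f ≈ 64.3 °C

Heat gained plus heat lost sum to zero:
0.724·1670·(T − 87) + 0.128·3990·(T − 10.7) = 0
1209.1(T − 87) + 510.72(T − 10.7) = 0
1719.8 T = 110655
T = 110655/1719.8 ≈ 64.34 °C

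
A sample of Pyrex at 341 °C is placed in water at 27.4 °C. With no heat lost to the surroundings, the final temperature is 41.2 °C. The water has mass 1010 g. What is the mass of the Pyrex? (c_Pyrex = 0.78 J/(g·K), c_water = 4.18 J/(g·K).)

m ≈ 249 g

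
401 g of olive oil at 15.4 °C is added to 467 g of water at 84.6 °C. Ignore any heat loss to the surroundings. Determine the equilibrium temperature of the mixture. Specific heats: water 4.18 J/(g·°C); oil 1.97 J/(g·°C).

T_f ≈ 64.7 °C

T_f = Σ m_i c_i T_i / Σ m_i c_i:
T_f = (1952.1*84.6 + 789.97*15.4) / (1952.1 + 789.97)
    = 177310 / 2742 ≈ 64.66 °C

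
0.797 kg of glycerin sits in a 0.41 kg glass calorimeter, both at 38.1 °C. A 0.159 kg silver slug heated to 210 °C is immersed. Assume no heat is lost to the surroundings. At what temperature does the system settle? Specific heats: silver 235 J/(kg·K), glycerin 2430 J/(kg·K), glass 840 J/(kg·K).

T_f ≈ 40.9 °C

T_f is the heat-capacity-weighted average of the initial temperatures:
T_f = (37.37*210 + 1936.7*38.1 + 344.4*38.1) / (37.37 + 1936.7 + 344.4)
    = 94757 / 2318.5 ≈ 40.87 °C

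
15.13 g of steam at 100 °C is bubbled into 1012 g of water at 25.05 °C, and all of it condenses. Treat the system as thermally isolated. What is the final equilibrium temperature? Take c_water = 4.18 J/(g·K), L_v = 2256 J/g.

Let T be the final temperature. ΣQ_i = 0:
latent heat released on condensation: 15.13·2256 = 34133
  condensed water 100 °C→T: 63.24(T − 100)
  water warms: 1012·4.18·(T − 25.05) = 4230.2(T − 25.05)
4293.4 T = 34133 + 6324.3 + 105966 = 146423
T ≈ 34.10 °C — below 100 °C, confirming all the steam condensed.

T_f ≈ 34.1 °C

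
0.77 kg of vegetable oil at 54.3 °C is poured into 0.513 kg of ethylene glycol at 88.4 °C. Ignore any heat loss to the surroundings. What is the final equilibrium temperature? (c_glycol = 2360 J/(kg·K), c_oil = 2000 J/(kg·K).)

T_f ≈ 69.3 °C

Set heat shed by the hot body equal to heat absorbed by the cold body:
0.513·2360·(88.4 − T) = 0.77·2000·(T − 54.3)
1210.7(88.4 − T) = 1540(T − 54.3)
2750.7 T = 190646  ⇒  T ≈ 69.31 °C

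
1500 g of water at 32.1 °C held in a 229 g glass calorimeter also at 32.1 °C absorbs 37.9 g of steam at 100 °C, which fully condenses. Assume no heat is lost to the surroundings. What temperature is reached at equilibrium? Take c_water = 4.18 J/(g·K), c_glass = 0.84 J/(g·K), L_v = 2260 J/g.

T_f ≈ 46.7 °C

Taking heat into each body as positive, Σ m c ΔT = 0:
latent heat released on condensation: 37.9×2260 = 85654; condensate cools 100→T: 37.9×4.18×(T − 100) = 158.42(T − 100); water warms: 1500×4.18×(T − 32.1) = 6270(T − 32.1); glass cup: 229×0.84×(T − 32.1) = 192.36(T − 32.1)
6620.8 T = 85654 + 15842 + 207442 = 308938
T ≈ 46.66 °C (< 100 °C, so full condensation is consistent).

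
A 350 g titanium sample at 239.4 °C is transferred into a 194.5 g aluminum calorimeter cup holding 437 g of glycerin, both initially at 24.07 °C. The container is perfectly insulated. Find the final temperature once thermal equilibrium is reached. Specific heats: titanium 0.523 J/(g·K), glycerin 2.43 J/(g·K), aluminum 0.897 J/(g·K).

T_f ≈ 51.8 °C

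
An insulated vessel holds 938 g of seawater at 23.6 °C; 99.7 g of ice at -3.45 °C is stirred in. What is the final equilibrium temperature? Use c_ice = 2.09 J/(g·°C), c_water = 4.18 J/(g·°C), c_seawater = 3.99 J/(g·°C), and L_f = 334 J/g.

Conservation of energy gives ΣQ = 0:
warm ice to 0 °C: 99.7×2.09×(0 − (-3.45)) = 718.89; melt ice: 99.7×334 = 33300; meltwater 0→T: 99.7×4.18×T = 416.75 T; seawater cools: 938×3.99×(T − 23.6) = 3742.6(T − 23.6)
4159.4 T = 88326 − 34019 = 54307
T ≈ 13.06 °C — above 0 °C, consistent with complete melting.

T_f ≈ 13.1 °C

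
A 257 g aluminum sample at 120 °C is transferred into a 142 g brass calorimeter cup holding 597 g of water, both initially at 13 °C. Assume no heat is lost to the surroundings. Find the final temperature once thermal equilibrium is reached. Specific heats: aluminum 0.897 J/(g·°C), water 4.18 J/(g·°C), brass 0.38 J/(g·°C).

T_f ≈ 21.9 °C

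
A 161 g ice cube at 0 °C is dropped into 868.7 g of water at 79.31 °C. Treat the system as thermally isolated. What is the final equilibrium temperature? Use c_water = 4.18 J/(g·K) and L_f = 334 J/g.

Net heat exchanged in the isolated system is zero:
latent heat to melt: 161×334 = 53774
  warm the meltwater: 672.98 T
  water cools: 868.7×4.18×(T − 79.31) = 3631.2(T − 79.31)
4304.1 T = 287988 − 53774 = 234214
T ≈ 54.42 °C. Since T > 0 °C, the all-ice-melts assumption holds.

T_f ≈ 54.4 °C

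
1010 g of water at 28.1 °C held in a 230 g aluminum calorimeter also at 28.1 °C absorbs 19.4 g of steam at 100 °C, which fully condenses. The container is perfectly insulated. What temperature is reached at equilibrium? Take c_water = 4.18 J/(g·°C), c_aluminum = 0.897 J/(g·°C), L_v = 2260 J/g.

T_f ≈ 39.1 °C

Energy balance with sensible and latent terms:
steam→water at 100 °C releases m L_v = 19.4×2260 = 43844; condensed water 100 °C→T: 81.09(T − 100); original water: 4221.8(T − 28.1); cup: 206.31(T − 28.1)
4509.2 T = 43844 + 8109.2 + 124430 = 176383
T ≈ 39.12 °C — below 100 °C, confirming all the steam condensed.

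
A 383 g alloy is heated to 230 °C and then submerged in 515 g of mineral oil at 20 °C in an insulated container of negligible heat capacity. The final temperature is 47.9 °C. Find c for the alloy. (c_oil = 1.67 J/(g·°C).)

c ≈ 0.344 J/(g·°C)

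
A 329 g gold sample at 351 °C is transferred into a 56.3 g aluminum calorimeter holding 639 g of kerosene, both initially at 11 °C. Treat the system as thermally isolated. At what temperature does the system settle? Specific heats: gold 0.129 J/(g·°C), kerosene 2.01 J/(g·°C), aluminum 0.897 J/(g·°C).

T_f ≈ 21.5 °C

Conservation of energy gives ΣQ = 0:
329×0.129×(T − 351) + 639×2.01×(T − 11) + 56.3×0.897×(T − 11) = 0
1377.3 T = 29581
T = 29581 / 1377.3 = 21.5 °C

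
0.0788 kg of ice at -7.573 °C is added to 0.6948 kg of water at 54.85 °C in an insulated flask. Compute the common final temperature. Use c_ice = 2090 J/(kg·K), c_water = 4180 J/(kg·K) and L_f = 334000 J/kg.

T_f ≈ 40.7 °C

Net heat exchanged in the isolated system is zero:
warm ice to 0 °C: 0.0788×2090×(0 − (-7.573)) = 1247.2; melt ice: 0.0788×334000 = 26319; meltwater 0→T: 0.0788×4180×T = 329.38 T; water cools: 0.6948×4180×(T − 54.85) = 2904.3(T − 54.85)
3233.6 T = 159299 − 27566 = 131732
T ≈ 40.74 °C (positive, so assuming full melt was valid).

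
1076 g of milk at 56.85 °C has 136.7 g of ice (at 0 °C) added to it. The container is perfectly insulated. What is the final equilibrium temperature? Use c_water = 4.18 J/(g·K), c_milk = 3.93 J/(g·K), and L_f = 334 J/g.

T_f ≈ 40.6 °C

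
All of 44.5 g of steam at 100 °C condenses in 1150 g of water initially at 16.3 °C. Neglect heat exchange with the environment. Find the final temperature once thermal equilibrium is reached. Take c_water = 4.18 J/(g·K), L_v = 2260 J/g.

T_f ≈ 39.6 °C

Energy conservation, ΣQ = 0:
condense steam: −44.5·2260 = −100570
  condensed water 100 °C→T: 186.01(T − 100)
  water warms: 1150·4.18·(T − 16.3) = 4807(T − 16.3)
4993 T = 100570 + 18601 + 78354 = 197525
T ≈ 39.56 °C, under the boiling point, so the assumption holds.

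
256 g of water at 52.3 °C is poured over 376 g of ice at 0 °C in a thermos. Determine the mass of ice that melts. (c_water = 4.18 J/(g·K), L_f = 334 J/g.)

m_melted ≈ 168 g

Cooling the water to 0 °C releases 256×4.18×52.3 = 55965 J.
Fully melting the ice requires m_ice L_f = 376×334 = 125584 J.
55965 J < 125584 J, so only part of the ice melts and the system sits at 0 °C.
m_melted×334 = 55965  ⇒  m_melted ≈ 167.6 g.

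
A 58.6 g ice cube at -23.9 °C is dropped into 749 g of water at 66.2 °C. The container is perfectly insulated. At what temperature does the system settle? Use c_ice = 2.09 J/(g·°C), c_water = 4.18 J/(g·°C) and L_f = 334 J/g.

Net heat exchanged in the isolated system is zero:
ice -23.9→0 °C: 58.6·2.09·23.9 = 2927.1
  fusion: m_ice L_f = 58.6·334 = 19572
  warm the meltwater: 244.95 T
  water cools: 749·4.18·(T − 66.2) = 3130.8(T − 66.2)
3375.8 T = 207260 − 22500 = 184761
T ≈ 54.73 °C. Since T > 0 °C, the all-ice-melts assumption holds.

T_f ≈ 54.7 °C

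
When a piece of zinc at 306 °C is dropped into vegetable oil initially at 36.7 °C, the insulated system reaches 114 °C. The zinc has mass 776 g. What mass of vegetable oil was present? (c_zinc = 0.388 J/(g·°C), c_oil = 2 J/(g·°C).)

m ≈ 374 g

Conservation of energy gives ΣQ = 0:
776×0.388×(114 − 306) + m×2×(114 − 36.7) = 0
154.6 m = 57809
m = 57809/154.6 ≈ 373.9 g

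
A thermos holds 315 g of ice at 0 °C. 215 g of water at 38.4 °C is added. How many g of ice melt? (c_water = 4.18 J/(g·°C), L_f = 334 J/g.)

Water can give up m c ΔT = 215·4.18·38.4 = 34510 J before reaching 0 °C.
Fully melting the ice requires m_ice L_f = 315·334 = 105210 J.
That's not enough to melt it all — equilibrium is at 0 °C with ice remaining.
m_melt = 34510 / L_f = 103.3 g.

m_melted ≈ 103 g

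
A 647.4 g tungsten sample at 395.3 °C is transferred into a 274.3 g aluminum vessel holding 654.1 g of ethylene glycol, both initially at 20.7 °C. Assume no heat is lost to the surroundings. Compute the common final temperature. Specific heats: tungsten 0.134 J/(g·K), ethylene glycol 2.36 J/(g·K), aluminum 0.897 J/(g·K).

T_f ≈ 38.0 °C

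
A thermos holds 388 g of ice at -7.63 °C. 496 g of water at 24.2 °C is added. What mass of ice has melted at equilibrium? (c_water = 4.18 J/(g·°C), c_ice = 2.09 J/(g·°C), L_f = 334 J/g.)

Cooling the water to 0 °C releases 496·4.18·24.2 = 50173 J.
Of that, 388·2.09·7.63 = 6187.3 J goes to bring the ice to 0 °C, leaving 43986 J.
To melt every bit of ice: 388·334 = 129592 J.
That's not enough to melt it all — equilibrium is at 0 °C with ice remaining.
Mass melted = 43986/334 ≈ 131.7 g.

m_melted ≈ 132 g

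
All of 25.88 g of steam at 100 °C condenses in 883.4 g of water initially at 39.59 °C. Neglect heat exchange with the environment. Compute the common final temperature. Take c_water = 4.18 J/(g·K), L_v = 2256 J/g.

T_f ≈ 56.7 °C

Energy balance with sensible and latent terms:
steam→water at 100 °C releases m L_v = 25.88·2256 = 58385; condensed water 100 °C→T: 108.18(T − 100); original water: 3692.6(T − 39.59)
3800.8 T = 58385 + 10818 + 146191 = 215394
T ≈ 56.67 °C (< 100 °C, so full condensation is consistent).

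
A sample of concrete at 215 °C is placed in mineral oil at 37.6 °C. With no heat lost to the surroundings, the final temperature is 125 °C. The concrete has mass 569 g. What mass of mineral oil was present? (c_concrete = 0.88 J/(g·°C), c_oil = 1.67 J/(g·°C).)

m ≈ 309 g

Taking heat into each body as positive, Σ m c ΔT = 0:
569·0.88·(125 − 215) + m·1.67·(125 − 37.6) = 0
145.96 m = 45065
m = 45065/145.96 ≈ 308.8 g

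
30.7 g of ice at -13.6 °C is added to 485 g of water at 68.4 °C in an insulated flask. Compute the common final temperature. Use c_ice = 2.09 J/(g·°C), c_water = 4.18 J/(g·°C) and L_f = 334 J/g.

Energy balance with sensible and latent terms:
warm ice to 0 °C: 30.7×2.09×(0 − (-13.6)) = 872.62; fusion: m_ice L_f = 30.7×334 = 10254; meltwater 0→T: 30.7×4.18×T = 128.33 T; water: 2027.3(T − 68.4)
2155.6 T = 138667 − 11126 = 127541
T ≈ 59.17 °C (positive, so assuming full melt was valid).

T_f ≈ 59.2 °C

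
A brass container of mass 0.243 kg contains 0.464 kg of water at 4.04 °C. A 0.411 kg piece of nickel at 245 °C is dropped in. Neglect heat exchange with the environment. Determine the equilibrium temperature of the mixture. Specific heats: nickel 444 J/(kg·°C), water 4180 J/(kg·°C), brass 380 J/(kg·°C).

T_f ≈ 23.9 °C

Conservation of energy gives ΣQ = 0:
0.411·444·(T − 245) + 0.464·4180·(T − 4.04) + 0.243·380·(T − 4.04) = 0
(182.48 + 1939.5 + 92.34) T = 182.48·245 + 1939.5·4.04 + 92.34·4.04
T = 52917 / 2214.3 = 23.9 °C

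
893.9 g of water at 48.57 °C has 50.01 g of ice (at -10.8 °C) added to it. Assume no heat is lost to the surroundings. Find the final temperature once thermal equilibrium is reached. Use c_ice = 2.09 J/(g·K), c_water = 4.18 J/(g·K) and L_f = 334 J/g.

Heat gained plus heat lost sum to zero:
ice -10.8→0 °C: 50.01·2.09·10.8 = 1128.8
  latent heat to melt: 50.01·334 = 16703
  meltwater 0→T: 50.01·4.18·T = 209.04 T
  water: 3736.5(T − 48.57)
3945.5 T = 181482 − 17832 = 163650
T ≈ 41.48 °C. Since T > 0 °C, the all-ice-melts assumption holds.

T_f ≈ 41.5 °C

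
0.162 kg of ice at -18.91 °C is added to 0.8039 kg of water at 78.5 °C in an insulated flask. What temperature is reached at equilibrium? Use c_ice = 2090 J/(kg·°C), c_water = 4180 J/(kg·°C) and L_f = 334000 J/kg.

T_f ≈ 50.3 °C

Energy conservation, ΣQ = 0:
warm ice to 0 °C: 0.162·2090·(0 − (-18.91)) = 6402.5
  latent heat to melt: 0.162·334000 = 54108
  meltwater 0→T: 0.162·4180·T = 677.16 T
  water: 3360.3(T − 78.5)
4037.5 T = 263784 − 60511 = 203273
T ≈ 50.35 °C. Since T > 0 °C, the all-ice-melts assumption holds.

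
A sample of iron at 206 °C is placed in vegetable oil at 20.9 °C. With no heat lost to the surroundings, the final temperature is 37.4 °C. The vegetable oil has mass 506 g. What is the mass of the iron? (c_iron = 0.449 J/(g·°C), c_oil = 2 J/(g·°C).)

m ≈ 221 g

Heat lost by the iron = heat gained by the oil:
m×0.449×(206 − 37.4) = 506×2×(37.4 − 20.9)
75.7 m = 16698  ⇒  m ≈ 220.6 g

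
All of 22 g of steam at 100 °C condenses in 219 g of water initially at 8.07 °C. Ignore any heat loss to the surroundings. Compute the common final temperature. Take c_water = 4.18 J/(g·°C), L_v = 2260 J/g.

T_f ≈ 65.8 °C

Conservation of energy gives ΣQ = 0:
steam→water at 100 °C releases m L_v = 22×2260 = 49720
  condensate cools 100→T: 22×4.18×(T − 100) = 91.96(T − 100)
  original water: 915.42(T − 8.07)
1007.4 T = 49720 + 9196 + 7387.4 = 66303
T ≈ 65.82 °C (< 100 °C, so full condensation is consistent).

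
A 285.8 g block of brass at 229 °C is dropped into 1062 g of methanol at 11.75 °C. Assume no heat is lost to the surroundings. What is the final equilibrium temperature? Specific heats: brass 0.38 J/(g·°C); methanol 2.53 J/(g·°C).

T_f ≈ 20.2 °C

Heat gained plus heat lost sum to zero:
285.8·0.38·(T − 229) + 1062·2.53·(T − 11.75) = 0
108.6(T − 229) + 2686.9(T − 11.75) = 0
2795.5 T = 56441
T = 56441/2795.5 ≈ 20.19 °C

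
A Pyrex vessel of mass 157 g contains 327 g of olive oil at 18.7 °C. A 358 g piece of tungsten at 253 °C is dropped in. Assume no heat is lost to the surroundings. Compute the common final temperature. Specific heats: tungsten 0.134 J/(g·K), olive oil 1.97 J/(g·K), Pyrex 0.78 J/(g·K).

T_f ≈ 32.5 °C

Taking heat into each body as positive, Σ m c ΔT = 0:
358×0.134×(T − 253) + 327×1.97×(T − 18.7) + 157×0.78×(T − 18.7) = 0
814.62 T = 26473
T = 26473/814.62 ≈ 32.50 °C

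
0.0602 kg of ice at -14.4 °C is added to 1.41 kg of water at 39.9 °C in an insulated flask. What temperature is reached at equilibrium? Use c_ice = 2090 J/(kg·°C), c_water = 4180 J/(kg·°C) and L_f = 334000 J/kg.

Let T be the final temperature. ΣQ_i = 0:
ice -14.4→0 °C: 0.0602·2090·14.4 = 1811.8; melt ice: 0.0602·334000 = 20107; meltwater 0→T: 0.0602·4180·T = 251.64 T; water: 5893.8(T − 39.9)
6145.4 T = 235163 − 21919 = 213244
T ≈ 34.70 °C. Since T > 0 °C, the all-ice-melts assumption holds.

T_f ≈ 34.7 °C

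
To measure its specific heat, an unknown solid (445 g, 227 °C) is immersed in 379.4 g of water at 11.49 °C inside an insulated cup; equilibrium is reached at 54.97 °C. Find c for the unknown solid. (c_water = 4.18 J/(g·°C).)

c ≈ 0.901 J/(g·°C)

Taking heat into each body as positive, Σ m c ΔT = 0:
445·c·(54.97 − 227) + 379.4·4.18·(54.97 − 11.49) = 0
-76553 c = -68955
c = -68955/-76553 ≈ 0.9007 J/(g·°C)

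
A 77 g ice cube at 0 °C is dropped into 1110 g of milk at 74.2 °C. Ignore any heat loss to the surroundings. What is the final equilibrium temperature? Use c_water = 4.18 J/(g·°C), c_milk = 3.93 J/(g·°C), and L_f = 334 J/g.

T_f ≈ 63.6 °C

Energy conservation, ΣQ = 0:
melt ice: 77×334 = 25718
  warm the meltwater: 321.86 T
  milk cools: 1110×3.93×(T − 74.2) = 4362.3(T − 74.2)
4684.2 T = 323683 − 25718 = 297965
T ≈ 63.61 °C. Since T > 0 °C, the all-ice-melts assumption holds.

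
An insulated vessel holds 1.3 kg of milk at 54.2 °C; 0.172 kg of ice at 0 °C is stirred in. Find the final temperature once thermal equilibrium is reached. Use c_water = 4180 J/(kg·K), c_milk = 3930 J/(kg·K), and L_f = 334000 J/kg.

Net heat exchanged in the isolated system is zero:
latent heat to melt: 0.172×334000 = 57448; warm the meltwater: 718.96 T; milk: 5109(T − 54.2)
5828 T = 276908 − 57448 = 219460
T ≈ 37.66 °C (positive, so assuming full melt was valid).

T_f ≈ 37.7 °C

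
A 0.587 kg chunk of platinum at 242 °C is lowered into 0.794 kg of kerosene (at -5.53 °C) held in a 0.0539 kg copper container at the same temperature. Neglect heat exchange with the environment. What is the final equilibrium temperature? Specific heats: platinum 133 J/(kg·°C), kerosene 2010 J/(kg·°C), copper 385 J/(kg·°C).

T_f ≈ 5.9 °C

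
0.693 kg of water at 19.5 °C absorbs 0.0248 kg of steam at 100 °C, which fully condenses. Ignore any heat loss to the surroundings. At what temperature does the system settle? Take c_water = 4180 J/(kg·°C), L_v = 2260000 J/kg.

Conservation of energy gives ΣQ = 0:
condense steam: −0.0248×2260000 = −56048; condensate cools 100→T: 0.0248×4180×(T − 100) = 103.66(T − 100); water warms: 0.693×4180×(T − 19.5) = 2896.7(T − 19.5)
3000.4 T = 56048 + 10366 + 56486 = 122901
T ≈ 40.96 °C — below 100 °C, confirming all the steam condensed.

T_f ≈ 41.0 °C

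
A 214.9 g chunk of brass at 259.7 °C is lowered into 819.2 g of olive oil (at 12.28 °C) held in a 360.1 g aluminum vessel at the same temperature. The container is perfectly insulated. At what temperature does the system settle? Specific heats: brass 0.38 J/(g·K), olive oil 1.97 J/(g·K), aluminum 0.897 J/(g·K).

T_f ≈ 22.3 °C

Setting the total heat transfer to zero:
214.9×0.38×(T − 259.7) + 819.2×1.97×(T − 12.28) + 360.1×0.897×(T − 12.28) = 0
(81.66 + 1613.8 + 323.01) T = 81.66×259.7 + 1613.8×12.28 + 323.01×12.28
T = 44992 / 2018.5 = 22.3 °C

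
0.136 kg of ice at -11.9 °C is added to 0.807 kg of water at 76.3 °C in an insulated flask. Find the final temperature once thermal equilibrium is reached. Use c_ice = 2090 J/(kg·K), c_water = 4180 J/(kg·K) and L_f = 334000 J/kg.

Net heat exchanged in the isolated system is zero:
warm ice to 0 °C: 0.136·2090·(0 − (-11.9)) = 3382.5
  latent heat to melt: 0.136·334000 = 45424
  meltwater 0→T: 0.136·4180·T = 568.48 T
  water: 3373.3(T − 76.3)
3941.7 T = 257380 − 48806 = 208573
T ≈ 52.91 °C. Since T > 0 °C, the all-ice-melts assumption holds.

T_f ≈ 52.9 °C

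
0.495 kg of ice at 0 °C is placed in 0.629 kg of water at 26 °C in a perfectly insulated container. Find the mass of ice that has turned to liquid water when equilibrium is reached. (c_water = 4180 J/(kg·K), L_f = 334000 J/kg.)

m_melted ≈ 0.205 kg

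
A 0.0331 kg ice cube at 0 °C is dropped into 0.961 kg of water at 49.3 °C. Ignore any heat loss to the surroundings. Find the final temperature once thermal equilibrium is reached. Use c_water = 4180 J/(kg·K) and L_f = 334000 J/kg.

Taking heat into each body as positive, Σ m c ΔT = 0:
fusion: m_ice L_f = 0.0331·334000 = 11055; meltwater 0→T: 0.0331·4180·T = 138.36 T; water cools: 0.961·4180·(T − 49.3) = 4017(T − 49.3)
4155.3 T = 198037 − 11055 = 186982
T ≈ 45.00 °C. Since T > 0 °C, the all-ice-melts assumption holds.

T_f ≈ 45.0 °C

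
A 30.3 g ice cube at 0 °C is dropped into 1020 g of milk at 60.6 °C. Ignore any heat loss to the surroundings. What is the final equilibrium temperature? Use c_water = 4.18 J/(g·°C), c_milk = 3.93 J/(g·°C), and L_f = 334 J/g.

T_f ≈ 56.3 °C

Taking heat into each body as positive, Σ m c ΔT = 0:
melt ice: 30.3·334 = 10120
  meltwater 0→T: 30.3·4.18·T = 126.65 T
  milk cools: 1020·3.93·(T − 60.6) = 4008.6(T − 60.6)
4135.3 T = 242921 − 10120 = 232801
T ≈ 56.30 °C — above 0 °C, consistent with complete melting.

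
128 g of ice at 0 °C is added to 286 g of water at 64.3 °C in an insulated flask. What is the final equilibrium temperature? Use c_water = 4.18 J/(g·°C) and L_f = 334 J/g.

Heat gained plus heat lost sum to zero:
latent heat to melt: 128·334 = 42752; warm the meltwater: 535.04 T; water: 1195.5(T − 64.3)
1730.5 T = 76869 − 42752 = 34117
T ≈ 19.72 °C (positive, so assuming full melt was valid).

T_f ≈ 19.7 °C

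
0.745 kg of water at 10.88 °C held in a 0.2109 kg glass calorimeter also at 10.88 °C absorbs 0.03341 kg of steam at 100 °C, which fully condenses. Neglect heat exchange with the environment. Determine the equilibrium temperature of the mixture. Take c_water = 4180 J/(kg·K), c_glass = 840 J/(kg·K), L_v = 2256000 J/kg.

Conservation of energy gives ΣQ = 0:
condense steam: −0.03341×2256000 = −75373
  condensate cools 100→T: 0.03341×4180×(T − 100) = 139.65(T − 100)
  original water: 3114.1(T − 10.88)
  cup: 177.16(T − 10.88)
3430.9 T = 75373 + 13965 + 35809 = 125147
T ≈ 36.48 °C — below 100 °C, confirming all the steam condensed.

T_f ≈ 36.5 °C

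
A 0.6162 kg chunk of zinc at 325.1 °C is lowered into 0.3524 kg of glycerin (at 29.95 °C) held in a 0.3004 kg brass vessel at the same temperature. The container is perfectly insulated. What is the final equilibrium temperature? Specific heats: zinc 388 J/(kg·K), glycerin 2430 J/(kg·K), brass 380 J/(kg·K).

T_f ≈ 88.3 °C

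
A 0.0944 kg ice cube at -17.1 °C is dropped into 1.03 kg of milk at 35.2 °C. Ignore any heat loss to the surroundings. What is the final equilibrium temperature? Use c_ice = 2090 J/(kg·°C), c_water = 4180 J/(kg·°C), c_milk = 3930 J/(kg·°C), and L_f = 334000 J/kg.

Net heat exchanged in the isolated system is zero:
warm ice to 0 °C: 0.0944·2090·(0 − (-17.1)) = 3373.8
  latent heat to melt: 0.0944·334000 = 31530
  meltwater 0→T: 0.0944·4180·T = 394.59 T
  milk cools: 1.03·3930·(T − 35.2) = 4047.9(T − 35.2)
4442.5 T = 142486 − 34903 = 107583
T ≈ 24.22 °C (positive, so assuming full melt was valid).

T_f ≈ 24.2 °C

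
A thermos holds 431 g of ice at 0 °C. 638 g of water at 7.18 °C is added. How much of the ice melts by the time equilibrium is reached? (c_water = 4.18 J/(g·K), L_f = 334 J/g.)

Heat available from the water dropping to 0 °C: 638×4.18×7.18 = 19148 J.
To melt every bit of ice: 431×334 = 143954 J.
That's not enough to melt it all — equilibrium is at 0 °C with ice remaining.
m_melted×334 = 19148  ⇒  m_melted ≈ 57.33 g.

m_melted ≈ 57.3 g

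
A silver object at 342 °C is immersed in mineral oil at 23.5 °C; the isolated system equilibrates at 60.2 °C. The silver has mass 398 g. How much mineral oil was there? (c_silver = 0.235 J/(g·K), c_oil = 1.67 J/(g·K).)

m ≈ 430 g

|Q_silver| = |Q_oil|:
398×0.235×(342 − 60.2) = m×1.67×(60.2 − 23.5)
61.29 m = 26357  ⇒  m ≈ 430 g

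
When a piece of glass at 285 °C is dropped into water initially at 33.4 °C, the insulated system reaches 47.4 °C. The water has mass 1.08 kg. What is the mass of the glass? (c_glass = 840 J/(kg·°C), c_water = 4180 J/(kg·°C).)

m ≈ 0.317 kg

Let T be the final temperature. ΣQ_i = 0:
m·840·(47.4 − 285) + 1.08·4180·(47.4 − 33.4) = 0
-199584 m = -63202
m = -63202/-199584 ≈ 0.3167 kg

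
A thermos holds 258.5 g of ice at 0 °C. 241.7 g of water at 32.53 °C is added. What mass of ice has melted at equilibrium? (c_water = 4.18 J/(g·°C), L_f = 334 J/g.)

Cooling the water to 0 °C releases 241.7·4.18·32.53 = 32865 J.
Melting all 258.5 g of ice would need 258.5·334 = 86339 J.
That's not enough to melt it all — equilibrium is at 0 °C with ice remaining.
m_melt = 32865 / L_f = 98.4 g.

m_melted ≈ 98.4 g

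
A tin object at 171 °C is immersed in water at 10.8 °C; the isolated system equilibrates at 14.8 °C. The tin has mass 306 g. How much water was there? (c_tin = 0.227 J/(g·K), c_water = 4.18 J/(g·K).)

m ≈ 649 g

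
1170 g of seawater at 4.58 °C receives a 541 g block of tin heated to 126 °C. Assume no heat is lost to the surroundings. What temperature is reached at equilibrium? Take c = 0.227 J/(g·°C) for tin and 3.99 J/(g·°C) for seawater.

T_f ≈ 7.7 °C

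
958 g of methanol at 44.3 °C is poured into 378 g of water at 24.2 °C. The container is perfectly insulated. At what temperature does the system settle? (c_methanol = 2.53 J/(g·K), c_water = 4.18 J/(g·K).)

T_f ≈ 36.4 °C

Conservation of energy gives ΣQ = 0:
958·2.53·(T − 44.3) + 378·4.18·(T − 24.2) = 0
2423.7(T − 44.3) + 1580(T − 24.2) = 0
(2423.7 + 1580) T = 2423.7·44.3 + 1580·24.2
T = 145609 / 4003.8 = 36.4 °C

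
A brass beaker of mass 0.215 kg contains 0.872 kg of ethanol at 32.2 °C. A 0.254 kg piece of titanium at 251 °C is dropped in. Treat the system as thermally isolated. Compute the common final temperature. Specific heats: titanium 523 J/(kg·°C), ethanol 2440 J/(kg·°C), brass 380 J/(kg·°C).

Conservation of energy gives ΣQ = 0:
0.254*523*(T − 251) + 0.872*2440*(T − 32.2) + 0.215*380*(T − 32.2) = 0
(132.84 + 2127.7 + 81.7) T = 132.84*251 + 2127.7*32.2 + 81.7*32.2
T ≈ 44.61 °C

T_f ≈ 44.6 °C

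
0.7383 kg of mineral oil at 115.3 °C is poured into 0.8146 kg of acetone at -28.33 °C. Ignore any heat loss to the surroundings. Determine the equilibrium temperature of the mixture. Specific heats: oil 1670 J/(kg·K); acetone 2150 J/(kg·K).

T_f is the heat-capacity-weighted average of the initial temperatures:
T_f = (1233*115.3 + 1751.4*(-28.33)) / (1233 + 1751.4)
    = 92544 / 2984.4 ≈ 31.01 °C

T_f ≈ 31.0 °C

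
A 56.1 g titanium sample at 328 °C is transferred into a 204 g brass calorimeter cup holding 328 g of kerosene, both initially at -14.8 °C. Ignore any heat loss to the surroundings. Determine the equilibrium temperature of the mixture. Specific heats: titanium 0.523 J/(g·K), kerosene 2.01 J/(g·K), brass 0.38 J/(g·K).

T_f ≈ -1.7 °C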